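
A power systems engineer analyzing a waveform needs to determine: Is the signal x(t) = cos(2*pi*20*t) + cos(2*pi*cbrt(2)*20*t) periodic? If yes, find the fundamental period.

f1 = 20 Hz, f2 = 20*cbrt(2) Hz
Ratio f2/f1 = cbrt(2), which is irrational.
Since the frequency ratio is irrational, no common period exists.
The signal is not periodic.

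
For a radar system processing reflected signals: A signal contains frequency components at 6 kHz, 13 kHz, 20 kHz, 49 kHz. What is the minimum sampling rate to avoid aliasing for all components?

The highest frequency component is f_max = 49 kHz.
Nyquist rate = 2 * f_max = 2 * 49 kHz = 98 kHz.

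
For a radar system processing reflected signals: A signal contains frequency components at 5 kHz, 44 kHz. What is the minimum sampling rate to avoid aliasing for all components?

The highest frequency component is f_max = 44 kHz.
Nyquist rate = 2 * f_max = 2 * 44 kHz = 88 kHz.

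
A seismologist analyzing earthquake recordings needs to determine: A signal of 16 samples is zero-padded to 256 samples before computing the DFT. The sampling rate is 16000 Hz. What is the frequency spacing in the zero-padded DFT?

Original DFT: N = 16, resolution = f_s/N = 16000/16 = 1000 Hz
Zero-padded DFT: N = 256, resolution = f_s/N = 16000/256 = 125/2 Hz
Zero-padding interpolates the spectrum (finer frequency grid)
but does NOT improve the true spectral resolution (ability to resolve close frequencies).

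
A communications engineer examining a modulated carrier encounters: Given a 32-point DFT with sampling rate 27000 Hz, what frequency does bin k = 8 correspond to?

The frequency of DFT bin k is: f_k = k * f_s / N
f_8 = 8 * 27000 / 32 = 6750 Hz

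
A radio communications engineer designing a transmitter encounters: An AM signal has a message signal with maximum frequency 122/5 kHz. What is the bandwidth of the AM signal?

In AM (double-sideband), the bandwidth is twice the message frequency.
BW = 2 * f_m = 2 * 122/5 kHz = 244/5 kHz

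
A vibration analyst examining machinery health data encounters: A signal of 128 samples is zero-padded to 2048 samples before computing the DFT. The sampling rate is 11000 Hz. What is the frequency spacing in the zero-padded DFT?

Original DFT: N = 128, resolution = f_s/N = 11000/128 = 1375/16 Hz
Zero-padded DFT: N = 2048, resolution = f_s/N = 11000/2048 = 1375/256 Hz
Zero-padding interpolates the spectrum (finer frequency grid)
but does NOT improve the true spectral resolution (ability to resolve close frequencies).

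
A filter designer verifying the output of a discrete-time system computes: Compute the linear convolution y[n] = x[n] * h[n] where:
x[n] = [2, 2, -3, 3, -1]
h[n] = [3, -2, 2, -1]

y[n] = sum_k x[k]*h[n-k]. Output length = len(x) + len(h) - 1 = 5 + 4 - 1 = 8.
y[0] = 2*3 = 6
y[1] = 2*3 + 2*-2 = 2
y[2] = -3*3 + 2*-2 + 2*2 = -9
y[3] = 3*3 + -3*-2 + 2*2 + 2*-1 = 17
y[4] = -1*3 + 3*-2 + -3*2 + 2*-1 = -17
y[5] = -1*-2 + 3*2 + -3*-1 = 11
y[6] = -1*2 + 3*-1 = -5
y[7] = -1*-1 = 1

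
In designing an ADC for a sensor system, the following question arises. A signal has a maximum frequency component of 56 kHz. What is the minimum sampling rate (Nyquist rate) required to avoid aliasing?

By the Nyquist-Shannon sampling theorem,
the minimum sampling rate (Nyquist rate) must be at least 2 * f_max.
Nyquist rate = 2 * 56 kHz = 112 kHz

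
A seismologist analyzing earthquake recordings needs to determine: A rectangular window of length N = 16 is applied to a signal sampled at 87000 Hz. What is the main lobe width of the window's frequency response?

For a rectangular window of length N,
the main lobe width in frequency is 2*f_s/N.
= 2*87000/16 = 10875 Hz
This determines the minimum frequency separation for resolving two sinusoids.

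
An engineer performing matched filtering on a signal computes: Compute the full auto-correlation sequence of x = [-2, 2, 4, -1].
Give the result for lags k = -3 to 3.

r_xx[k] = sum_m x[m]*x[m+k], indexed from 0, for k = -3 to 3:
  r_xx[-3] = x[3]*x[0] = 2
  r_xx[-2] = x[2]*x[0] + x[3]*x[1] = -10
  r_xx[-1] = x[1]*x[0] + x[2]*x[1] + x[3]*x[2] = 0
  r_xx[0] = x[0]*x[0] + x[1]*x[1] + x[2]*x[2] + x[3]*x[3] = 25
  r_xx[1] = x[0]*x[1] + x[1]*x[2] + x[2]*x[3] = 0
  r_xx[2] = x[0]*x[2] + x[1]*x[3] = -10
  r_xx[3] = x[0]*x[3] = 2
r_xx = [2, -10, 0, 25, 0, -10, 2]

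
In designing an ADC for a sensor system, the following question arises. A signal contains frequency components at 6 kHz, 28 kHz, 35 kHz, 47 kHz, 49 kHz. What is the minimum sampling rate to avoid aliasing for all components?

The highest frequency component is f_max = 49 kHz.
Nyquist rate = 2 * f_max = 2 * 49 kHz = 98 kHz.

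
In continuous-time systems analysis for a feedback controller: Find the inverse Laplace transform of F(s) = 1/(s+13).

Standard pair: k/(s+a) <-> k*e^(-at)*u(t)
With k=1, a=13: f(t) = e^(-13t)*u(t)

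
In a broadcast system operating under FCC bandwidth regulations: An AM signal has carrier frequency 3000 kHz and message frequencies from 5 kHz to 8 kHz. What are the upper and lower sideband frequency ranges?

Upper sideband (USB) = fc + [fm_low, fm_high] = 3000 + [5, 8] = [3005, 3008] kHz
Lower sideband (LSB) = fc - [fm_high, fm_low] = 3000 - [8, 5] = [2992, 2995] kHz
Total occupied spectrum: 2992 kHz to 3008 kHz (plus carrier at 3000 kHz)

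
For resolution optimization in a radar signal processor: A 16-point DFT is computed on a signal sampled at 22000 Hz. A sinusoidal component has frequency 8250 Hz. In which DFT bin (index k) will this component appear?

DFT frequency resolution = f_s/N = 22000/16 = 1375 Hz
Bin index k = f_signal / resolution = 8250 / 1375 = 6
The signal frequency 8250 Hz falls in DFT bin k = 6.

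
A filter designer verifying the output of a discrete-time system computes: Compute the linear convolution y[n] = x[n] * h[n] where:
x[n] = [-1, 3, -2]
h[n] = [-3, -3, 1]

y[n] = sum_k x[k]*h[n-k]. Output length = len(x) + len(h) - 1 = 3 + 3 - 1 = 5.
y[0] = -1*-3 = 3
y[1] = 3*-3 + -1*-3 = -6
y[2] = -2*-3 + 3*-3 + -1*1 = -4
y[3] = -2*-3 + 3*1 = 9
y[4] = -2*1 = -2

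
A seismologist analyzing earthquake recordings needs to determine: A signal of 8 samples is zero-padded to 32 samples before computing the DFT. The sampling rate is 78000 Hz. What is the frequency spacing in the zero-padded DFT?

Original DFT: N = 8, resolution = f_s/N = 78000/8 = 9750 Hz
Zero-padded DFT: N = 32, resolution = f_s/N = 78000/32 = 4875/2 Hz
Zero-padding interpolates the spectrum (finer frequency grid)
but does NOT improve the true spectral resolution (ability to resolve close frequencies).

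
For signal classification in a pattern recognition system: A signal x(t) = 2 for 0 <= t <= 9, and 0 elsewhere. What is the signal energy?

Energy = integral of |x(t)|^2 dt over the signal duration
= 2^2 * 9 = 4 * 9 = 36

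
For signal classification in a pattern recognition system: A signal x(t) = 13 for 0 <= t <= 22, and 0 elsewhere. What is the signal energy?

Energy = integral of |x(t)|^2 dt over the signal duration
= 13^2 * 22 = 169 * 22 = 3718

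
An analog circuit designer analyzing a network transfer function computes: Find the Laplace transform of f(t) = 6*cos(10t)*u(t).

Standard pair: cos(wt)*u(t) <-> s/(s^2+w^2)
With w = 10: L{6*cos(10t)*u(t)} = 6s/(s^2+100)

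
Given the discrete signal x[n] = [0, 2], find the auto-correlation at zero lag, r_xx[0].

The auto-correlation at zero lag r_xx[0] equals the signal energy.
r_xx[0] = sum of x[n]^2 = 0^2 + 2^2
= 0 + 4 = 4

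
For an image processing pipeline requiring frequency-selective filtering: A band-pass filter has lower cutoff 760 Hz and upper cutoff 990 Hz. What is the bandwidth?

Bandwidth = f_high - f_low
= 990 Hz - 760 Hz = 230 Hz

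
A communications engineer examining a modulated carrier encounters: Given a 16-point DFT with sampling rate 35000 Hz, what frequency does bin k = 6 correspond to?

The frequency of DFT bin k is: f_k = k * f_s / N
f_6 = 6 * 35000 / 16 = 13125 Hz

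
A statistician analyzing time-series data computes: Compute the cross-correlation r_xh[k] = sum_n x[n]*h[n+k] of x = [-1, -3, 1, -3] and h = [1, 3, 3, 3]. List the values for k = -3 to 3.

Both sequences indexed from 0 and zero outside their support.
Lags with overlap: k = -3 to 3.
  r_xh[-3] = x[3]*h[0] = -3
  r_xh[-2] = x[2]*h[0] + x[3]*h[1] = -8
  r_xh[-1] = x[1]*h[0] + x[2]*h[1] + x[3]*h[2] = -9
  r_xh[0] = x[0]*h[0] + x[1]*h[1] + x[2]*h[2] + x[3]*h[3] = -16
  r_xh[1] = x[0]*h[1] + x[1]*h[2] + x[2]*h[3] = -9
  r_xh[2] = x[0]*h[2] + x[1]*h[3] = -12
  r_xh[3] = x[0]*h[3] = -3
r_xh = [-3, -8, -9, -16, -9, -12, -3] (for k = -3, ..., 3)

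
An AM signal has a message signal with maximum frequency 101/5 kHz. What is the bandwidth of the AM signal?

In AM (double-sideband), the bandwidth is twice the message frequency.
BW = 2 * f_m = 2 * 101/5 kHz = 202/5 kHz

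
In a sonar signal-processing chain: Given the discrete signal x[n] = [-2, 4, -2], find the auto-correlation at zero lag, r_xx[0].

The auto-correlation at zero lag r_xx[0] equals the signal energy.
r_xx[0] = sum of x[n]^2 = (-2)^2 + 4^2 + (-2)^2
= 4 + 16 + 4 = 24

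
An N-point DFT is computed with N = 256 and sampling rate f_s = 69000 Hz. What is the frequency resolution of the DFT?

DFT frequency resolution = f_s / N
= 69000 / 256 = 8625/32 Hz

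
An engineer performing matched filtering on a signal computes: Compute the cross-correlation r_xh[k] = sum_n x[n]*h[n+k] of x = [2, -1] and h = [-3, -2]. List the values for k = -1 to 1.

Both sequences indexed from 0 and zero outside their support.
Lags with overlap: k = -1 to 1.
  r_xh[-1] = x[1]*h[0] = 3
  r_xh[0] = x[0]*h[0] + x[1]*h[1] = -4
  r_xh[1] = x[0]*h[1] = -4
r_xh = [3, -4, -4] (for k = -1, ..., 1)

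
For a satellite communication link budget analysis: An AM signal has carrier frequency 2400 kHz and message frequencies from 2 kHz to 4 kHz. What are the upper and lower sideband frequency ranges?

Upper sideband (USB) = fc + [fm_low, fm_high] = 2400 + [2, 4] = [2402, 2404] kHz
Lower sideband (LSB) = fc - [fm_high, fm_low] = 2400 - [4, 2] = [2396, 2398] kHz
Total occupied spectrum: 2396 kHz to 2404 kHz (plus carrier at 2400 kHz)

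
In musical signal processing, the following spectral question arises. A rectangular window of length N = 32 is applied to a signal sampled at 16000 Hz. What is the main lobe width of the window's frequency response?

For a rectangular window of length N,
the main lobe width in frequency is 2*f_s/N.
= 2*16000/32 = 1000 Hz
This determines the minimum frequency separation for resolving two sinusoids.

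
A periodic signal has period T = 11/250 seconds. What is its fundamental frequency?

The fundamental frequency is the reciprocal of the period.
f = 1/T = 1/(11/250) = 250/11 Hz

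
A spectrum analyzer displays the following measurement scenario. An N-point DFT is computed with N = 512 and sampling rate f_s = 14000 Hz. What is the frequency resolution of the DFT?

DFT frequency resolution = f_s / N
= 14000 / 512 = 875/32 Hz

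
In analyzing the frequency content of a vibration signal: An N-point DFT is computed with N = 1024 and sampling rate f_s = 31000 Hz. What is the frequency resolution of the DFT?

DFT frequency resolution = f_s / N
= 31000 / 1024 = 3875/128 Hz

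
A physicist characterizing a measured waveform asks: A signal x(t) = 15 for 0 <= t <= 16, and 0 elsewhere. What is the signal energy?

Energy = integral of |x(t)|^2 dt over the signal duration
= 15^2 * 16 = 225 * 16 = 3600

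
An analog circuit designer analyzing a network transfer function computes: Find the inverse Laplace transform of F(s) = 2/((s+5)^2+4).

Standard pair: w/((s+a)^2+w^2) <-> e^(-at)*sin(wt)*u(t)
With a=5, w=2: f(t) = e^(-5t)*sin(2t)*u(t)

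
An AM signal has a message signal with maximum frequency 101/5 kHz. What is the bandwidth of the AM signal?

In AM (double-sideband), the bandwidth is twice the message frequency.
BW = 2 * f_m = 2 * 101/5 kHz = 202/5 kHz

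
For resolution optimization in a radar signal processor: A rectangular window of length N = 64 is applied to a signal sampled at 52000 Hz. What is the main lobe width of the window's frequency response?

For a rectangular window of length N,
the main lobe width in frequency is 2*f_s/N.
= 2*52000/64 = 1625 Hz
This determines the minimum frequency separation for resolving two sinusoids.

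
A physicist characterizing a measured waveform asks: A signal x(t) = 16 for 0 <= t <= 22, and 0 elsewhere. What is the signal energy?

Energy = integral of |x(t)|^2 dt over the signal duration
= 16^2 * 22 = 256 * 22 = 5632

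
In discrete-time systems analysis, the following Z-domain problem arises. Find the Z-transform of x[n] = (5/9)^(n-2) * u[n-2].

Time-shifting property: if X(z) = Z{x[n]}, then Z{x[n-d]} = z^(-d) * X(z)
X(z) = z/(z - 5/9) for x[n] = (5/9)^n * u[n]
Z{x[n-2]} = z^(-2) * z/(z - 5/9) = z^(-1)/(z - 5/9)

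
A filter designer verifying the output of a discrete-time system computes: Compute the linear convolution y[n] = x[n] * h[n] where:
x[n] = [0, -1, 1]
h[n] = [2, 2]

y[n] = sum_k x[k]*h[n-k]. Output length = len(x) + len(h) - 1 = 3 + 2 - 1 = 4.
y[0] = 0*2 = 0
y[1] = -1*2 + 0*2 = -2
y[2] = 1*2 + -1*2 = 0
y[3] = 1*2 = 2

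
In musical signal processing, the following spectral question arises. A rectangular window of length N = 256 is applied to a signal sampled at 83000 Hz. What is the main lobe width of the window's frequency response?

For a rectangular window of length N,
the main lobe width in frequency is 2*f_s/N.
= 2*83000/256 = 10375/16 Hz
This determines the minimum frequency separation for resolving two sinusoids.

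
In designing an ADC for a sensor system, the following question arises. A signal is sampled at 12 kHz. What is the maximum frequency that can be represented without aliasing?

The maximum frequency that can be represented without aliasing
is the Nyquist frequency: f_max = f_s / 2 = 12 kHz / 2 = 6 kHz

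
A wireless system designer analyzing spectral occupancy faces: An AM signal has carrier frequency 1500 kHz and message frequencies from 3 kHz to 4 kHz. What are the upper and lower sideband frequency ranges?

Upper sideband (USB) = fc + [fm_low, fm_high] = 1500 + [3, 4] = [1503, 1504] kHz
Lower sideband (LSB) = fc - [fm_high, fm_low] = 1500 - [4, 3] = [1496, 1497] kHz
Total occupied spectrum: 1496 kHz to 1504 kHz (plus carrier at 1500 kHz)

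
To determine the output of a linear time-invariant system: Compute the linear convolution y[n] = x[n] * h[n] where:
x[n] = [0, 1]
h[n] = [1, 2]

y[n] = sum_k x[k]*h[n-k]. Output length = len(x) + len(h) - 1 = 2 + 2 - 1 = 3.
y[0] = 0*1 = 0
y[1] = 1*1 + 0*2 = 1
y[2] = 1*2 = 2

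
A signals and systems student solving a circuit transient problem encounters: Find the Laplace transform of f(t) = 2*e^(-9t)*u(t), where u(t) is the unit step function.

Standard Laplace transform pair:
e^(-at)*u(t) <-> 1/(s+a)
With a = 9: L{2*e^(-9t)*u(t)} = 2/(s+9), ROC: Re(s) > -9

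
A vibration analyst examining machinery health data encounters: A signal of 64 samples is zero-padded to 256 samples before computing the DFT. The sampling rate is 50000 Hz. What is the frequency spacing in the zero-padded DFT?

Original DFT: N = 64, resolution = f_s/N = 50000/64 = 3125/4 Hz
Zero-padded DFT: N = 256, resolution = f_s/N = 50000/256 = 3125/16 Hz
Zero-padding interpolates the spectrum (finer frequency grid)
but does NOT improve the true spectral resolution (ability to resolve close frequencies).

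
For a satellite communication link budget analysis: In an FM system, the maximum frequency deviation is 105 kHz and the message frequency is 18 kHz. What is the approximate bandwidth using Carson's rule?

Carson's rule: BW = 2*(delta_f + f_m)
= 2*(105 + 18) kHz = 246 kHz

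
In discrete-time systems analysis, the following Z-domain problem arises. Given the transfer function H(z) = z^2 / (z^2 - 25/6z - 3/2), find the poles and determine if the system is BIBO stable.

Poles are roots of the denominator: z^2 - 25/6z - 3/2 = 0.
Quadratic formula: z = [-(-25/6) +/- sqrt((-25/6)^2 - 4*(-3/2))] / 2
Discriminant = 625/36 + 6 = 841/36; sqrt = 29/6.
z = (25/6 +/- 29/6) / 2 => z = 9/2 or z = -1/3.
|p1| = 9/2, |p2| = 1/3.
For BIBO stability, all poles must lie inside the unit circle (|p| < 1).
System is UNSTABLE since at least one |p| >= 1.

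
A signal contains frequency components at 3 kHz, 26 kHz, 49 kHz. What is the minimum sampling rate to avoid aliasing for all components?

The highest frequency component is f_max = 49 kHz.
Nyquist rate = 2 * f_max = 2 * 49 kHz = 98 kHz.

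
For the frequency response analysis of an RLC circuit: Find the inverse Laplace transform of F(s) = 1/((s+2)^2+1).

Standard pair: w/((s+a)^2+w^2) <-> e^(-at)*sin(wt)*u(t)
With a=2, w=1: f(t) = e^(-2t)*sin(t)*u(t)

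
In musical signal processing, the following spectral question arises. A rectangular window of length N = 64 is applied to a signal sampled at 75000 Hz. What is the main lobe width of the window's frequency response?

For a rectangular window of length N,
the main lobe width in frequency is 2*f_s/N.
= 2*75000/64 = 9375/4 Hz
This determines the minimum frequency separation for resolving two sinusoids.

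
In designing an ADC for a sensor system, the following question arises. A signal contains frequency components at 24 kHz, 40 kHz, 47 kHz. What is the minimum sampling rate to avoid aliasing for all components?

The highest frequency component is f_max = 47 kHz.
Nyquist rate = 2 * f_max = 2 * 47 kHz = 94 kHz.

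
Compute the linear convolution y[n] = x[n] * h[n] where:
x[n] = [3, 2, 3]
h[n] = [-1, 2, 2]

y[n] = sum_k x[k]*h[n-k]. Output length = len(x) + len(h) - 1 = 3 + 3 - 1 = 5.
y[0] = 3*-1 = -3
y[1] = 2*-1 + 3*2 = 4
y[2] = 3*-1 + 2*2 + 3*2 = 7
y[3] = 3*2 + 2*2 = 10
y[4] = 3*2 = 6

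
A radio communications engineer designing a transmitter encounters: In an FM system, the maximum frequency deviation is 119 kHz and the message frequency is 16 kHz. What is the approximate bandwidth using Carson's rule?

Carson's rule: BW = 2*(delta_f + f_m)
= 2*(119 + 16) kHz = 270 kHz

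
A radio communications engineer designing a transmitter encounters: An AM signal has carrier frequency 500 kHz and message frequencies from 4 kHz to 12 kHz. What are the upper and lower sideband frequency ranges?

Upper sideband (USB) = fc + [fm_low, fm_high] = 500 + [4, 12] = [504, 512] kHz
Lower sideband (LSB) = fc - [fm_high, fm_low] = 500 - [12, 4] = [488, 496] kHz
Total occupied spectrum: 488 kHz to 512 kHz (plus carrier at 500 kHz)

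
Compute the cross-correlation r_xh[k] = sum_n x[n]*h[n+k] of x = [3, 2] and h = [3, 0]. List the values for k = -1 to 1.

Both sequences indexed from 0 and zero outside their support.
Lags with overlap: k = -1 to 1.
  r_xh[-1] = x[1]*h[0] = 6
  r_xh[0] = x[0]*h[0] + x[1]*h[1] = 9
  r_xh[1] = x[0]*h[1] = 0
r_xh = [6, 9, 0] (for k = -1, ..., 1)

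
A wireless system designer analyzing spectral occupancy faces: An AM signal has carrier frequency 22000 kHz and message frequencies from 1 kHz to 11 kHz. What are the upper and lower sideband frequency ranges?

Upper sideband (USB) = fc + [fm_low, fm_high] = 22000 + [1, 11] = [22001, 22011] kHz
Lower sideband (LSB) = fc - [fm_high, fm_low] = 22000 - [11, 1] = [21989, 21999] kHz
Total occupied spectrum: 21989 kHz to 22011 kHz (plus carrier at 22000 kHz)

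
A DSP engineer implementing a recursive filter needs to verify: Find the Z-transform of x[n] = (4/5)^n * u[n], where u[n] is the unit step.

The Z-transform of a^n * u[n] is z/(z-a) for |z| > |a|.
Here a = 4/5, so X(z) = z/(z - (4/5)) = 5z/(5z - 4)
ROC: |z| > 4/5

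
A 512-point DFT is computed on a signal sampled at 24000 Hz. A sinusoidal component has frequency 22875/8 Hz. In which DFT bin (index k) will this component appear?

DFT frequency resolution = f_s/N = 24000/512 = 375/8 Hz
Bin index k = f_signal / resolution = 22875/8 / 375/8 = 61
The signal frequency 22875/8 Hz falls in DFT bin k = 61.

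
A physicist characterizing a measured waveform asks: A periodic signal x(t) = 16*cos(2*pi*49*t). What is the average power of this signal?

Average power of A*cos(wt) is A^2/2.
P = 16^2 / 2 = 256/2 = 128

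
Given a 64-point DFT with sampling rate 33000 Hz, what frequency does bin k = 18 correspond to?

The frequency of DFT bin k is: f_k = k * f_s / N
f_18 = 18 * 33000 / 64 = 37125/4 Hz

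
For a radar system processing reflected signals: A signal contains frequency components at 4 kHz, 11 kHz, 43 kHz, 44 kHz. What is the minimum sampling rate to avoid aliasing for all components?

The highest frequency component is f_max = 44 kHz.
Nyquist rate = 2 * f_max = 2 * 44 kHz = 88 kHz.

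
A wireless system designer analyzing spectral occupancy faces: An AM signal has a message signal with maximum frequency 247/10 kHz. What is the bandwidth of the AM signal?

In AM (double-sideband), the bandwidth is twice the message frequency.
BW = 2 * f_m = 2 * 247/10 kHz = 247/5 kHz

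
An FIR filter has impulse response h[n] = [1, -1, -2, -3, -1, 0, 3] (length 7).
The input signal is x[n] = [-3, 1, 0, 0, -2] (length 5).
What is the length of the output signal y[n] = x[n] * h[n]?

For linear convolution, the output length is:
len(y) = len(x) + len(h) - 1 = 5 + 7 - 1 = 11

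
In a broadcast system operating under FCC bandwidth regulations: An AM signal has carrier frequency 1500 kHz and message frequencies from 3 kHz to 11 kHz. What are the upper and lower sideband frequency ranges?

Upper sideband (USB) = fc + [fm_low, fm_high] = 1500 + [3, 11] = [1503, 1511] kHz
Lower sideband (LSB) = fc - [fm_high, fm_low] = 1500 - [11, 3] = [1489, 1497] kHz
Total occupied spectrum: 1489 kHz to 1511 kHz (plus carrier at 1500 kHz)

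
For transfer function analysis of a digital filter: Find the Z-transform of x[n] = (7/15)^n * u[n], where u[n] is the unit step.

The Z-transform of a^n * u[n] is z/(z-a) for |z| > |a|.
Here a = 7/15, so X(z) = z/(z - (7/15)) = 15z/(15z - 7)
ROC: |z| > 7/15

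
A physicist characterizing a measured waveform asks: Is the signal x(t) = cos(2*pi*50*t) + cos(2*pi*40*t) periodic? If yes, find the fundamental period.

f1 = 50 Hz, f2 = 40 Hz
Period T1 = 1/50, T2 = 1/40
Ratio T1/T2 = 40/50, which is rational.
The signal is periodic with fundamental period T = 1/GCD(50,40) = 1/10 s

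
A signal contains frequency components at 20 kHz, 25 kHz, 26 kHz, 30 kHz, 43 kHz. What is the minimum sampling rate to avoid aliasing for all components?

The highest frequency component is f_max = 43 kHz.
Nyquist rate = 2 * f_max = 2 * 43 kHz = 86 kHz.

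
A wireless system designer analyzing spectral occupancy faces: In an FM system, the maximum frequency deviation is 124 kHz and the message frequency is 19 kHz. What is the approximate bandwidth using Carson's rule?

Carson's rule: BW = 2*(delta_f + f_m)
= 2*(124 + 19) kHz = 286 kHz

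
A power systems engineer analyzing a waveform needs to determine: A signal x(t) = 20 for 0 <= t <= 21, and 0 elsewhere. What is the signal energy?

Energy = integral of |x(t)|^2 dt over the signal duration
= 20^2 * 21 = 400 * 21 = 8400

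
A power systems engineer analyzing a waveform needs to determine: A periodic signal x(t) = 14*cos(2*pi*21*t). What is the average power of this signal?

Average power of A*cos(wt) is A^2/2.
P = 14^2 / 2 = 196/2 = 98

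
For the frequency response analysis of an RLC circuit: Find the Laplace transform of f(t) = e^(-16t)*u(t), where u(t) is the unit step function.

Standard Laplace transform pair:
e^(-at)*u(t) <-> 1/(s+a)
With a = 16: L{e^(-16t)*u(t)} = 1/(s+16), ROC: Re(s) > -16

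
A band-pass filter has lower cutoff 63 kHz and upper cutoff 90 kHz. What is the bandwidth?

Bandwidth = f_high - f_low
= 90 kHz - 63 kHz = 27 kHz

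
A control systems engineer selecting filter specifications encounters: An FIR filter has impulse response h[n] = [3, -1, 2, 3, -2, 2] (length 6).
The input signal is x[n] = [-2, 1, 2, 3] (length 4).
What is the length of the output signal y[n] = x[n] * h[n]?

For linear convolution, the output length is:
len(y) = len(x) + len(h) - 1 = 4 + 6 - 1 = 9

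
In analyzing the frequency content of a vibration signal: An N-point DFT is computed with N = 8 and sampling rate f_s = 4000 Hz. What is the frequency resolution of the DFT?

DFT frequency resolution = f_s / N
= 4000 / 8 = 500 Hz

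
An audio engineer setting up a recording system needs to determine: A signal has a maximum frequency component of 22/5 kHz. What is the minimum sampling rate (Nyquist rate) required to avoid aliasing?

By the Nyquist-Shannon sampling theorem,
the minimum sampling rate (Nyquist rate) must be at least 2 * f_max.
Nyquist rate = 2 * 22/5 kHz = 44/5 kHz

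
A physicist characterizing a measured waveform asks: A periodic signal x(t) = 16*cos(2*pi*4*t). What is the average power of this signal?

Average power of A*cos(wt) is A^2/2.
P = 16^2 / 2 = 256/2 = 128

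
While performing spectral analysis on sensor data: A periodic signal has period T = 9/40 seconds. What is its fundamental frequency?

The fundamental frequency is the reciprocal of the period.
f = 1/T = 1/(9/40) = 40/9 Hz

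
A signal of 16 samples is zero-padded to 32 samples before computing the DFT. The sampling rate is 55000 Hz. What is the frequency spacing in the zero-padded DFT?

Original DFT: N = 16, resolution = f_s/N = 55000/16 = 6875/2 Hz
Zero-padded DFT: N = 32, resolution = f_s/N = 55000/32 = 6875/4 Hz
Zero-padding interpolates the spectrum (finer frequency grid)
but does NOT improve the true spectral resolution (ability to resolve close frequencies).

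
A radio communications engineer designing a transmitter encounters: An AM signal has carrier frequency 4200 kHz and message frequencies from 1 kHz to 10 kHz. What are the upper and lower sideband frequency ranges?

Upper sideband (USB) = fc + [fm_low, fm_high] = 4200 + [1, 10] = [4201, 4210] kHz
Lower sideband (LSB) = fc - [fm_high, fm_low] = 4200 - [10, 1] = [4190, 4199] kHz
Total occupied spectrum: 4190 kHz to 4210 kHz (plus carrier at 4200 kHz)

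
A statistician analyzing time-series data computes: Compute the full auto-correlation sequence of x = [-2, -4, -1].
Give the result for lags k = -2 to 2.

r_xx[k] = sum_m x[m]*x[m+k], indexed from 0, for k = -2 to 2:
  r_xx[-2] = x[2]*x[0] = 2
  r_xx[-1] = x[1]*x[0] + x[2]*x[1] = 12
  r_xx[0] = x[0]*x[0] + x[1]*x[1] + x[2]*x[2] = 21
  r_xx[1] = x[0]*x[1] + x[1]*x[2] = 12
  r_xx[2] = x[0]*x[2] = 2
r_xx = [2, 12, 21, 12, 2]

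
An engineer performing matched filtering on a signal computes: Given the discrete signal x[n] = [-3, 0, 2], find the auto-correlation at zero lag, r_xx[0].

The auto-correlation at zero lag r_xx[0] equals the signal energy.
r_xx[0] = sum of x[n]^2 = (-3)^2 + 0^2 + 2^2
= 9 + 0 + 4 = 13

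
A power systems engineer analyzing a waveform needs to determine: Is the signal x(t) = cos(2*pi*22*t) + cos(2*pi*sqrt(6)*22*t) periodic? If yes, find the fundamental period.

f1 = 22 Hz, f2 = 22*sqrt(6) Hz
Ratio f2/f1 = sqrt(6), which is irrational.
Since the frequency ratio is irrational, no common period exists.
The signal is not periodic.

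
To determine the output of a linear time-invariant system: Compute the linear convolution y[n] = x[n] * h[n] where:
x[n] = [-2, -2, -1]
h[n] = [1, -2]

y[n] = sum_k x[k]*h[n-k]. Output length = len(x) + len(h) - 1 = 3 + 2 - 1 = 4.
y[0] = -2*1 = -2
y[1] = -2*1 + -2*-2 = 2
y[2] = -1*1 + -2*-2 = 3
y[3] = -1*-2 = 2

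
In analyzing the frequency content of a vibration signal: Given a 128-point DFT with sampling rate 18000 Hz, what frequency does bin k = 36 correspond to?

The frequency of DFT bin k is: f_k = k * f_s / N
f_36 = 36 * 18000 / 128 = 10125/2 Hz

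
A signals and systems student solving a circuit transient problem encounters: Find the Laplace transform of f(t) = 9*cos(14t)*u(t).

Standard pair: cos(wt)*u(t) <-> s/(s^2+w^2)
With w = 14: L{9*cos(14t)*u(t)} = 9s/(s^2+196)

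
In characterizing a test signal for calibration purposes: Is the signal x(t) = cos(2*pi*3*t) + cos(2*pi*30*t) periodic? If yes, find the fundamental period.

f1 = 3 Hz, f2 = 30 Hz
Period T1 = 1/3, T2 = 1/30
Ratio T1/T2 = 30/3, which is rational.
The signal is periodic with fundamental period T = 1/GCD(3,30) = 1/3 s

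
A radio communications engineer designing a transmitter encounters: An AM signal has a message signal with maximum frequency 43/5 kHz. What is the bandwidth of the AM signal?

In AM (double-sideband), the bandwidth is twice the message frequency.
BW = 2 * f_m = 2 * 43/5 kHz = 86/5 kHz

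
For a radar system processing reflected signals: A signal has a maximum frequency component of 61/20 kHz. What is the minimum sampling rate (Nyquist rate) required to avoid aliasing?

By the Nyquist-Shannon sampling theorem,
the minimum sampling rate (Nyquist rate) must be at least 2 * f_max.
Nyquist rate = 2 * 61/20 kHz = 61/10 kHz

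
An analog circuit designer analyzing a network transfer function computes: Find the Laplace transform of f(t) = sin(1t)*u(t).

Standard pair: sin(wt)*u(t) <-> w/(s^2+w^2)
With w = 1: L{sin(1t)*u(t)} = 1/(s^2+1)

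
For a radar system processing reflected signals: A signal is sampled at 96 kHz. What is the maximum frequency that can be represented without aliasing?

The maximum frequency that can be represented without aliasing
is the Nyquist frequency: f_max = f_s / 2 = 96 kHz / 2 = 48 kHz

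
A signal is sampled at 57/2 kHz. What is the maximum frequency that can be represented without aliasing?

The maximum frequency that can be represented without aliasing
is the Nyquist frequency: f_max = f_s / 2 = 57/2 kHz / 2 = 57/4 kHz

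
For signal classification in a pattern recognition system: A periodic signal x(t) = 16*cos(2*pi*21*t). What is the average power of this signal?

Average power of A*cos(wt) is A^2/2.
P = 16^2 / 2 = 256/2 = 128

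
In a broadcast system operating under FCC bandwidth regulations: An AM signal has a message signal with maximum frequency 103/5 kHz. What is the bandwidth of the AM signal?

In AM (double-sideband), the bandwidth is twice the message frequency.
BW = 2 * f_m = 2 * 103/5 kHz = 206/5 kHz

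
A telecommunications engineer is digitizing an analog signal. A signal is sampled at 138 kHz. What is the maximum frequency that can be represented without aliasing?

The maximum frequency that can be represented without aliasing
is the Nyquist frequency: f_max = f_s / 2 = 138 kHz / 2 = 69 kHz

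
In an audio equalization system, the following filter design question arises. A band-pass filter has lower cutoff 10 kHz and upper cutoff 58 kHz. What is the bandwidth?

Bandwidth = f_high - f_low
= 58 kHz - 10 kHz = 48 kHz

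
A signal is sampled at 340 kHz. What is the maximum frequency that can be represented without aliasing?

The maximum frequency that can be represented without aliasing
is the Nyquist frequency: f_max = f_s / 2 = 340 kHz / 2 = 170 kHz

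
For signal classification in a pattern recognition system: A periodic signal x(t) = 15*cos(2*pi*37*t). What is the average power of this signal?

Average power of A*cos(wt) is A^2/2.
P = 15^2 / 2 = 225/2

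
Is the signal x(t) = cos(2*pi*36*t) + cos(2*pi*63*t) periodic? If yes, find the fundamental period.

f1 = 36 Hz, f2 = 63 Hz
Period T1 = 1/36, T2 = 1/63
Ratio T1/T2 = 63/36, which is rational.
The signal is periodic with fundamental period T = 1/GCD(36,63) = 1/9 s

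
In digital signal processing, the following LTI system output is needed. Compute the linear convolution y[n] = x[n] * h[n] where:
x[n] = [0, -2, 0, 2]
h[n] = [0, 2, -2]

y[n] = sum_k x[k]*h[n-k]. Output length = len(x) + len(h) - 1 = 4 + 3 - 1 = 6.
y[0] = 0*0 = 0
y[1] = -2*0 + 0*2 = 0
y[2] = 0*0 + -2*2 + 0*-2 = -4
y[3] = 2*0 + 0*2 + -2*-2 = 4
y[4] = 2*2 + 0*-2 = 4
y[5] = 2*-2 = -4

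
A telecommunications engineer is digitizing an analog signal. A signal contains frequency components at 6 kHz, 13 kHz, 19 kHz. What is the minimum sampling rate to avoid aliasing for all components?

The highest frequency component is f_max = 19 kHz.
Nyquist rate = 2 * f_max = 2 * 19 kHz = 38 kHz.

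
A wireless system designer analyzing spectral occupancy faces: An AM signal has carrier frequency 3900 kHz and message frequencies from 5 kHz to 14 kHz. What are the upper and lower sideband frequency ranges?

Upper sideband (USB) = fc + [fm_low, fm_high] = 3900 + [5, 14] = [3905, 3914] kHz
Lower sideband (LSB) = fc - [fm_high, fm_low] = 3900 - [14, 5] = [3886, 3895] kHz
Total occupied spectrum: 3886 kHz to 3914 kHz (plus carrier at 3900 kHz)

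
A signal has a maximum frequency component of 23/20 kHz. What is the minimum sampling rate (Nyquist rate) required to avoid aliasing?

By the Nyquist-Shannon sampling theorem,
the minimum sampling rate (Nyquist rate) must be at least 2 * f_max.
Nyquist rate = 2 * 23/20 kHz = 23/10 kHz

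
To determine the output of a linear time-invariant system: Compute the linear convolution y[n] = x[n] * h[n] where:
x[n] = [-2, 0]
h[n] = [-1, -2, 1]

y[n] = sum_k x[k]*h[n-k]. Output length = len(x) + len(h) - 1 = 2 + 3 - 1 = 4.
y[0] = -2*-1 = 2
y[1] = 0*-1 + -2*-2 = 4
y[2] = 0*-2 + -2*1 = -2
y[3] = 0*1 = 0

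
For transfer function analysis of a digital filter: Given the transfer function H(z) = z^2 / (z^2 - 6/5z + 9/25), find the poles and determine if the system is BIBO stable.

Poles are roots of the denominator: z^2 - 6/5z + 9/25 = 0.
Quadratic formula: z = [-(-6/5) +/- sqrt((-6/5)^2 - 4*(9/25))] / 2
Discriminant = 36/25 - 36/25 = 0; sqrt = 0.
z = (6/5 +/- 0) / 2 = 3/5 (repeated root).
|p1| = 3/5, |p2| = 3/5.
For BIBO stability, all poles must lie inside the unit circle (|p| < 1).
System is STABLE since both |p| < 1.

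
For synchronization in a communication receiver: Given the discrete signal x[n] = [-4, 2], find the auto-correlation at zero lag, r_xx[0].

The auto-correlation at zero lag r_xx[0] equals the signal energy.
r_xx[0] = sum of x[n]^2 = (-4)^2 + 2^2
= 16 + 4 = 20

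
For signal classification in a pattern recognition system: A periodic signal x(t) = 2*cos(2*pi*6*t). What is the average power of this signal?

Average power of A*cos(wt) is A^2/2.
P = 2^2 / 2 = 4/2 = 2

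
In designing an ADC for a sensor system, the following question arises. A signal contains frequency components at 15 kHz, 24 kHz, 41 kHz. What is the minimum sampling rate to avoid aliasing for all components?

The highest frequency component is f_max = 41 kHz.
Nyquist rate = 2 * f_max = 2 * 41 kHz = 82 kHz.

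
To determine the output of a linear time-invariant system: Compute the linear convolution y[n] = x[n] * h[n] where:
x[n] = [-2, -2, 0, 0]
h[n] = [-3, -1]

y[n] = sum_k x[k]*h[n-k]. Output length = len(x) + len(h) - 1 = 4 + 2 - 1 = 5.
y[0] = -2*-3 = 6
y[1] = -2*-3 + -2*-1 = 8
y[2] = 0*-3 + -2*-1 = 2
y[3] = 0*-3 + 0*-1 = 0
y[4] = 0*-1 = 0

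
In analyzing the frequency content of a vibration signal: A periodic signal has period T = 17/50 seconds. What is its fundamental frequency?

The fundamental frequency is the reciprocal of the period.
f = 1/T = 1/(17/50) = 50/17 Hz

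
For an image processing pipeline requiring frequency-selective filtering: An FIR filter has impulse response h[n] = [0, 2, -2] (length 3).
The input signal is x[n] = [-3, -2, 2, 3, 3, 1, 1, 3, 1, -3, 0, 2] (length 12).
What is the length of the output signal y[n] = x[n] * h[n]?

For linear convolution, the output length is:
len(y) = len(x) + len(h) - 1 = 12 + 3 - 1 = 14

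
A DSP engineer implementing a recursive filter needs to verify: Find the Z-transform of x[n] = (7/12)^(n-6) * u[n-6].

Time-shifting property: if X(z) = Z{x[n]}, then Z{x[n-d]} = z^(-d) * X(z)
X(z) = z/(z - 7/12) for x[n] = (7/12)^n * u[n]
Z{x[n-6]} = z^(-6) * z/(z - 7/12) = z^(-5)/(z - 7/12)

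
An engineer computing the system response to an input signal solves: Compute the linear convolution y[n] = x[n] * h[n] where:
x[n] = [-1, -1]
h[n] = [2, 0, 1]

y[n] = sum_k x[k]*h[n-k]. Output length = len(x) + len(h) - 1 = 2 + 3 - 1 = 4.
y[0] = -1*2 = -2
y[1] = -1*2 + -1*0 = -2
y[2] = -1*0 + -1*1 = -1
y[3] = -1*1 = -1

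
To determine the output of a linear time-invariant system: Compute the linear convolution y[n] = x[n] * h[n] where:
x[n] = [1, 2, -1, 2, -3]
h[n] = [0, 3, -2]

y[n] = sum_k x[k]*h[n-k]. Output length = len(x) + len(h) - 1 = 5 + 3 - 1 = 7.
y[0] = 1*0 = 0
y[1] = 2*0 + 1*3 = 3
y[2] = -1*0 + 2*3 + 1*-2 = 4
y[3] = 2*0 + -1*3 + 2*-2 = -7
y[4] = -3*0 + 2*3 + -1*-2 = 8
y[5] = -3*3 + 2*-2 = -13
y[6] = -3*-2 = 6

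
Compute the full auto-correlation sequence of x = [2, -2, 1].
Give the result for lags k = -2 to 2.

r_xx[k] = sum_m x[m]*x[m+k], indexed from 0, for k = -2 to 2:
  r_xx[-2] = x[2]*x[0] = 2
  r_xx[-1] = x[1]*x[0] + x[2]*x[1] = -6
  r_xx[0] = x[0]*x[0] + x[1]*x[1] + x[2]*x[2] = 9
  r_xx[1] = x[0]*x[1] + x[1]*x[2] = -6
  r_xx[2] = x[0]*x[2] = 2
r_xx = [2, -6, 9, -6, 2]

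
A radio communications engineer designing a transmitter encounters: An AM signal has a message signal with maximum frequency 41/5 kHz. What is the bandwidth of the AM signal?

In AM (double-sideband), the bandwidth is twice the message frequency.
BW = 2 * f_m = 2 * 41/5 kHz = 82/5 kHz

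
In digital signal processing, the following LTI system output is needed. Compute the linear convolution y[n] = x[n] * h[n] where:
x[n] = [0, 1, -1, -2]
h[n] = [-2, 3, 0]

y[n] = sum_k x[k]*h[n-k]. Output length = len(x) + len(h) - 1 = 4 + 3 - 1 = 6.
y[0] = 0*-2 = 0
y[1] = 1*-2 + 0*3 = -2
y[2] = -1*-2 + 1*3 + 0*0 = 5
y[3] = -2*-2 + -1*3 + 1*0 = 1
y[4] = -2*3 + -1*0 = -6
y[5] = -2*0 = 0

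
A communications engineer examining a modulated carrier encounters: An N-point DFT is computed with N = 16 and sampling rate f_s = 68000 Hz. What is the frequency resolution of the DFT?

DFT frequency resolution = f_s / N
= 68000 / 16 = 4250 Hz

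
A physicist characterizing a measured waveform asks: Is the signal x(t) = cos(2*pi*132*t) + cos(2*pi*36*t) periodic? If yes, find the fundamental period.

f1 = 132 Hz, f2 = 36 Hz
Period T1 = 1/132, T2 = 1/36
Ratio T1/T2 = 36/132, which is rational.
The signal is periodic with fundamental period T = 1/GCD(132,36) = 1/12 s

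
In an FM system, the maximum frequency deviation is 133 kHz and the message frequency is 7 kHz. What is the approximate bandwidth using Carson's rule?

Carson's rule: BW = 2*(delta_f + f_m)
= 2*(133 + 7) kHz = 280 kHz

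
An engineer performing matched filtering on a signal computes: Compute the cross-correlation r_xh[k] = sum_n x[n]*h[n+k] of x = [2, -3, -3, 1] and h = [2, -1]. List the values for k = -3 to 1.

Both sequences indexed from 0 and zero outside their support.
Lags with overlap: k = -3 to 1.
  r_xh[-3] = x[3]*h[0] = 2
  r_xh[-2] = x[2]*h[0] + x[3]*h[1] = -7
  r_xh[-1] = x[1]*h[0] + x[2]*h[1] = -3
  r_xh[0] = x[0]*h[0] + x[1]*h[1] = 7
  r_xh[1] = x[0]*h[1] = -2
r_xh = [2, -7, -3, 7, -2] (for k = -3, ..., 1)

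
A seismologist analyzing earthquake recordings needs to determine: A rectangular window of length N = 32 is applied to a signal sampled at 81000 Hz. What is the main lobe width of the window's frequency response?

For a rectangular window of length N,
the main lobe width in frequency is 2*f_s/N.
= 2*81000/32 = 10125/2 Hz
This determines the minimum frequency separation for resolving two sinusoids.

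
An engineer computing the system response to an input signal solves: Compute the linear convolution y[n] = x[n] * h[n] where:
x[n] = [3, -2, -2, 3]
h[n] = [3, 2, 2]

y[n] = sum_k x[k]*h[n-k]. Output length = len(x) + len(h) - 1 = 4 + 3 - 1 = 6.
y[0] = 3*3 = 9
y[1] = -2*3 + 3*2 = 0
y[2] = -2*3 + -2*2 + 3*2 = -4
y[3] = 3*3 + -2*2 + -2*2 = 1
y[4] = 3*2 + -2*2 = 2
y[5] = 3*2 = 6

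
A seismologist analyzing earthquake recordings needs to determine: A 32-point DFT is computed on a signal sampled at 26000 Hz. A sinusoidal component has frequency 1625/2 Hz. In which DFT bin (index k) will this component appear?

DFT frequency resolution = f_s/N = 26000/32 = 1625/2 Hz
Bin index k = f_signal / resolution = 1625/2 / 1625/2 = 1
The signal frequency 1625/2 Hz falls in DFT bin k = 1.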